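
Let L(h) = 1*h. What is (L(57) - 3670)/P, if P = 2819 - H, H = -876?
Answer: -3613/3695 ≈ -0.97781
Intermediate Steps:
L(h) = h
P = 3695 (P = 2819 - 1*(-876) = 2819 + 876 = 3695)
(L(57) - 3670)/P = (57 - 3670)/3695 = -3613*1/3695 = -3613/3695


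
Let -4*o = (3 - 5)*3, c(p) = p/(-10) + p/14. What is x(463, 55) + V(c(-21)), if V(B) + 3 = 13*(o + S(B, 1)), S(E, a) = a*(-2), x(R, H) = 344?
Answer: 669/2 ≈ 334.50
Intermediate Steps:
c(p) = -p/35 (c(p) = p*(-1/10) + p*(1/14) = -p/10 + p/14 = -p/35)
S(E, a) = -2*a
o = 3/2 (o = -(3 - 5)*3/4 = -(-1)*3/2 = -1/4*(-6) = 3/2 ≈ 1.5000)
V(B) = -19/2 (V(B) = -3 + 13*(3/2 - 2*1) = -3 + 13*(3/2 - 2) = -3 + 13*(-1/2) = -3 - 13/2 = -19/2)
x(463, 55) + V(c(-21)) = 344 - 19/2 = 669/2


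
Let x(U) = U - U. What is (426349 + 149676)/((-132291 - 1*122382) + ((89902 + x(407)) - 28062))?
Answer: -576025/192833 ≈ -2.9872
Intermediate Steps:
x(U) = 0
(426349 + 149676)/((-132291 - 1*122382) + ((89902 + x(407)) - 28062)) = (426349 + 149676)/((-132291 - 1*122382) + ((89902 + 0) - 28062)) = 576025/((-132291 - 122382) + (89902 - 28062)) = 576025/(-254673 + 61840) = 576025/(-192833) = 576025*(-1/192833) = -576025/192833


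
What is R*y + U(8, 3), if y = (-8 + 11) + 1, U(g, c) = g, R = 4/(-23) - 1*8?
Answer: -568/23 ≈ -24.696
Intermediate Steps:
R = -188/23 (R = 4*(-1/23) - 8 = -4/23 - 8 = -188/23 ≈ -8.1739)
y = 4 (y = 3 + 1 = 4)
R*y + U(8, 3) = -188/23*4 + 8 = -752/23 + 8 = -568/23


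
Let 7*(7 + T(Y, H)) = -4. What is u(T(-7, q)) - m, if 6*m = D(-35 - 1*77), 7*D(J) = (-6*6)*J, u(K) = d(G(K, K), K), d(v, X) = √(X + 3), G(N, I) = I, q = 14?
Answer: -96 + 4*I*√14/7 ≈ -96.0 + 2.1381*I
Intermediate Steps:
T(Y, H) = -53/7 (T(Y, H) = -7 + (⅐)*(-4) = -7 - 4/7 = -53/7)
d(v, X) = √(3 + X)
u(K) = √(3 + K)
D(J) = -36*J/7 (D(J) = ((-6*6)*J)/7 = (-36*J)/7 = -36*J/7)
m = 96 (m = (-36*(-35 - 1*77)/7)/6 = (-36*(-35 - 77)/7)/6 = (-36/7*(-112))/6 = (⅙)*576 = 96)
u(T(-7, q)) - m = √(3 - 53/7) - 1*96 = √(-32/7) - 96 = 4*I*√14/7 - 96 = -96 + 4*I*√14/7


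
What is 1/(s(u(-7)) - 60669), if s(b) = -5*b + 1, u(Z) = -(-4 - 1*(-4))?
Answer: -1/60668 ≈ -1.6483e-5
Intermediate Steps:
u(Z) = 0 (u(Z) = -(-4 + 4) = -1*0 = 0)
s(b) = 1 - 5*b
1/(s(u(-7)) - 60669) = 1/((1 - 5*0) - 60669) = 1/((1 + 0) - 60669) = 1/(1 - 60669) = 1/(-60668) = -1/60668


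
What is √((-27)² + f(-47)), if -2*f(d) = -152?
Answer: √805 ≈ 28.373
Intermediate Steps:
f(d) = 76 (f(d) = -½*(-152) = 76)
√((-27)² + f(-47)) = √((-27)² + 76) = √(729 + 76) = √805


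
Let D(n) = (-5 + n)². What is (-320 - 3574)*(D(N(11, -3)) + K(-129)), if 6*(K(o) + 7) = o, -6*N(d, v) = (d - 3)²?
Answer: -2534345/3 ≈ -8.4478e+5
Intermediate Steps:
N(d, v) = -(-3 + d)²/6 (N(d, v) = -(d - 3)²/6 = -(-3 + d)²/6)
K(o) = -7 + o/6
(-320 - 3574)*(D(N(11, -3)) + K(-129)) = (-320 - 3574)*((-5 - (-3 + 11)²/6)² + (-7 + (⅙)*(-129))) = -3894*((-5 - ⅙*8²)² + (-7 - 43/2)) = -3894*((-5 - ⅙*64)² - 57/2) = -3894*((-5 - 32/3)² - 57/2) = -3894*((-47/3)² - 57/2) = -3894*(2209/9 - 57/2) = -3894*3905/18 = -2534345/3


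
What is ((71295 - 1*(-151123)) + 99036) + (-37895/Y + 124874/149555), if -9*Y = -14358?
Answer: 230070799001209/715770230 ≈ 3.2143e+5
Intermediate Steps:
Y = 4786/3 (Y = -1/9*(-14358) = 4786/3 ≈ 1595.3)
((71295 - 1*(-151123)) + 99036) + (-37895/Y + 124874/149555) = ((71295 - 1*(-151123)) + 99036) + (-37895/4786/3 + 124874/149555) = ((71295 + 151123) + 99036) + (-37895*3/4786 + 124874*(1/149555)) = (222418 + 99036) + (-113685/4786 + 124874/149555) = 321454 - 16404513211/715770230 = 230070799001209/715770230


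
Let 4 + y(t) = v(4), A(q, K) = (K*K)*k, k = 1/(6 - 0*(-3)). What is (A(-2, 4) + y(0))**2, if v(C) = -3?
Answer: 169/9 ≈ 18.778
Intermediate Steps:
k = 1/6 (k = 1/(6 - 1*0) = 1/(6 + 0) = 1/6 ≈ 0.16667)
A(q, K) = K**2/6 (A(q, K) = (K*K)*(1/6) = K**2*(1/6) = K**2/6)
y(t) = -7 (y(t) = -4 - 3 = -7)
(A(-2, 4) + y(0))**2 = ((1/6)*4**2 - 7)**2 = ((1/6)*16 - 7)**2 = (8/3 - 7)**2 = (-13/3)**2 = 169/9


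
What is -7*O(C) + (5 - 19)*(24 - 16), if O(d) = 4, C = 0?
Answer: -140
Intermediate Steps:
-7*O(C) + (5 - 19)*(24 - 16) = -7*4 + (5 - 19)*(24 - 16) = -28 - 14*8 = -28 - 112 = -140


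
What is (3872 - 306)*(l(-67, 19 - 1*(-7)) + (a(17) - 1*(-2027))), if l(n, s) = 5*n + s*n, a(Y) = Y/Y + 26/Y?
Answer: -2877762/17 ≈ -1.6928e+5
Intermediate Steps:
a(Y) = 1 + 26/Y
l(n, s) = 5*n + n*s
(3872 - 306)*(l(-67, 19 - 1*(-7)) + (a(17) - 1*(-2027))) = (3872 - 306)*(-67*(5 + (19 - 1*(-7))) + ((26 + 17)/17 - 1*(-2027))) = 3566*(-67*(5 + (19 + 7)) + ((1/17)*43 + 2027)) = 3566*(-67*(5 + 26) + (43/17 + 2027)) = 3566*(-67*31 + 34502/17) = 3566*(-2077 + 34502/17) = 3566*(-807/17) = -2877762/17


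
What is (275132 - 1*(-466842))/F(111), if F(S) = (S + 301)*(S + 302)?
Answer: 370987/85078 ≈ 4.3605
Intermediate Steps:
F(S) = (301 + S)*(302 + S)
(275132 - 1*(-466842))/F(111) = (275132 - 1*(-466842))/(90902 + 111² + 603*111) = (275132 + 466842)/(90902 + 12321 + 66933) = 741974/170156 = 741974*(1/170156) = 370987/85078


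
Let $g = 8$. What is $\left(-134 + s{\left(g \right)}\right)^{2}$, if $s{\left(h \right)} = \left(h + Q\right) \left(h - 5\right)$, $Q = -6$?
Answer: $16384$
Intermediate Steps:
$s{\left(h \right)} = \left(-6 + h\right) \left(-5 + h\right)$ ($s{\left(h \right)} = \left(h - 6\right) \left(h - 5\right) = \left(-6 + h\right) \left(-5 + h\right)$)
$\left(-134 + s{\left(g \right)}\right)^{2} = \left(-134 + \left(30 + 8^{2} - 88\right)\right)^{2} = \left(-134 + \left(30 + 64 - 88\right)\right)^{2} = \left(-134 + 6\right)^{2} = \left(-128\right)^{2} = 16384$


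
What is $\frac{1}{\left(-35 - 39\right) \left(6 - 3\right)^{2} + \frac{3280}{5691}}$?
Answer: $- \frac{5691}{3786926} \approx -0.0015028$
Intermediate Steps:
$\frac{1}{\left(-35 - 39\right) \left(6 - 3\right)^{2} + \frac{3280}{5691}} = \frac{1}{- 74 \cdot 3^{2} + 3280 \cdot \frac{1}{5691}} = \frac{1}{\left(-74\right) 9 + \frac{3280}{5691}} = \frac{1}{-666 + \frac{3280}{5691}} = \frac{1}{- \frac{3786926}{5691}} = - \frac{5691}{3786926}$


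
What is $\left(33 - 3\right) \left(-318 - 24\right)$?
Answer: $-10260$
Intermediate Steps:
$\left(33 - 3\right) \left(-318 - 24\right) = 30 \left(-342\right) = -10260$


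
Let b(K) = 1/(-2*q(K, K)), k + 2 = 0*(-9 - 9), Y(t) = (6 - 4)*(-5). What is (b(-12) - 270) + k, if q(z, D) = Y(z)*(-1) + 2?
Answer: -6529/24 ≈ -272.04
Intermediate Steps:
Y(t) = -10 (Y(t) = 2*(-5) = -10)
k = -2 (k = -2 + 0*(-9 - 9) = -2 + 0*(-18) = -2 + 0 = -2)
q(z, D) = 12 (q(z, D) = -10*(-1) + 2 = 10 + 2 = 12)
b(K) = -1/24 (b(K) = 1/(-2*12) = 1/(-24) = -1/24)
(b(-12) - 270) + k = (-1/24 - 270) - 2 = -6481/24 - 2 = -6529/24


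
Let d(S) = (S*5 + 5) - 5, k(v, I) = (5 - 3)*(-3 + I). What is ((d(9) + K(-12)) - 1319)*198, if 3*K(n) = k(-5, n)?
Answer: -254232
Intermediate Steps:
k(v, I) = -6 + 2*I (k(v, I) = 2*(-3 + I) = -6 + 2*I)
K(n) = -2 + 2*n/3 (K(n) = (-6 + 2*n)/3 = -2 + 2*n/3)
d(S) = 5*S (d(S) = (5*S + 5) - 5 = (5 + 5*S) - 5 = 5*S)
((d(9) + K(-12)) - 1319)*198 = ((5*9 + (-2 + (⅔)*(-12))) - 1319)*198 = ((45 + (-2 - 8)) - 1319)*198 = ((45 - 10) - 1319)*198 = (35 - 1319)*198 = -1284*198 = -254232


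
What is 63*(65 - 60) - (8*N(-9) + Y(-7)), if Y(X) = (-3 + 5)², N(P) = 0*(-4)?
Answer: 311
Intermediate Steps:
N(P) = 0
Y(X) = 4 (Y(X) = 2² = 4)
63*(65 - 60) - (8*N(-9) + Y(-7)) = 63*(65 - 60) - (8*0 + 4) = 63*5 - (0 + 4) = 315 - 1*4 = 315 - 4 = 311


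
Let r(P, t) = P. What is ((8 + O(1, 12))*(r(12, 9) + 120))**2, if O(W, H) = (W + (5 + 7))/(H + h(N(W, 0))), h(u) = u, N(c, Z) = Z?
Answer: 1437601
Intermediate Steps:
O(W, H) = (12 + W)/H (O(W, H) = (W + (5 + 7))/(H + 0) = (W + 12)/H = (12 + W)/H)
((8 + O(1, 12))*(r(12, 9) + 120))**2 = ((8 + (12 + 1)/12)*(12 + 120))**2 = ((8 + (1/12)*13)*132)**2 = ((8 + 13/12)*132)**2 = ((109/12)*132)**2 = 1199**2 = 1437601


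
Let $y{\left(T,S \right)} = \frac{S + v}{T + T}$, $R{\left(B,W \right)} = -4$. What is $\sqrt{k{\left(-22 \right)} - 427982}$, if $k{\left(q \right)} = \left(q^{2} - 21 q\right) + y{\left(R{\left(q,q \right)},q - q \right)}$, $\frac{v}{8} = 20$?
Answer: $4 i \sqrt{26691} \approx 653.5 i$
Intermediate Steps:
$v = 160$ ($v = 8 \cdot 20 = 160$)
$y{\left(T,S \right)} = \frac{160 + S}{2 T}$ ($y{\left(T,S \right)} = \frac{S + 160}{T + T} = \frac{160 + S}{2 T}$)
$k{\left(q \right)} = -20 + q^{2} - 21 q$ ($k{\left(q \right)} = \left(q^{2} - 21 q\right) + \frac{160 + \left(q - q\right)}{2 \left(-4\right)} = \left(q^{2} - 21 q\right) + \frac{1}{2} \left(- \frac{1}{4}\right) \left(160 + 0\right) = \left(q^{2} - 21 q\right) + \frac{1}{2} \left(- \frac{1}{4}\right) 160 = \left(q^{2} - 21 q\right) - 20 = -20 + q^{2} - 21 q$)
$\sqrt{k{\left(-22 \right)} - 427982} = \sqrt{\left(-20 + \left(-22\right)^{2} - -462\right) - 427982} = \sqrt{\left(-20 + 484 + 462\right) - 427982} = \sqrt{926 - 427982} = \sqrt{-427056} = 4 i \sqrt{26691}$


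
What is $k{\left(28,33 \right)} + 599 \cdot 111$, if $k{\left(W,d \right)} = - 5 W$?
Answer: $66349$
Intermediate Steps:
$k{\left(28,33 \right)} + 599 \cdot 111 = \left(-5\right) 28 + 599 \cdot 111 = -140 + 66489 = 66349$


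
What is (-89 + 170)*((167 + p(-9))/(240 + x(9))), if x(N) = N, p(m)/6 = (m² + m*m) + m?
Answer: 29295/83 ≈ 352.95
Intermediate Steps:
p(m) = 6*m + 12*m² (p(m) = 6*((m² + m*m) + m) = 6*((m² + m²) + m) = 6*(2*m² + m) = 6*(m + 2*m²) = 6*m + 12*m²)
(-89 + 170)*((167 + p(-9))/(240 + x(9))) = (-89 + 170)*((167 + 6*(-9)*(1 + 2*(-9)))/(240 + 9)) = 81*((167 + 6*(-9)*(1 - 18))/249) = 81*((167 + 6*(-9)*(-17))*(1/249)) = 81*((167 + 918)*(1/249)) = 81*(1085*(1/249)) = 81*(1085/249) = 29295/83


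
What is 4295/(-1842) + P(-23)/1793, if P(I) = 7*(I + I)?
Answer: -8294059/3302706 ≈ -2.5113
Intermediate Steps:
P(I) = 14*I (P(I) = 7*(2*I) = 14*I)
4295/(-1842) + P(-23)/1793 = 4295/(-1842) + (14*(-23))/1793 = 4295*(-1/1842) - 322*1/1793 = -4295/1842 - 322/1793 = -8294059/3302706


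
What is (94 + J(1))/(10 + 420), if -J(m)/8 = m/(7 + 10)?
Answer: 159/731 ≈ 0.21751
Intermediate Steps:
J(m) = -8*m/17 (J(m) = -8*m/(7 + 10) = -8*m/17)
(94 + J(1))/(10 + 420) = (94 - 8/17*1)/(10 + 420) = (94 - 8/17)/430 = (1590/17)*(1/430) = 159/731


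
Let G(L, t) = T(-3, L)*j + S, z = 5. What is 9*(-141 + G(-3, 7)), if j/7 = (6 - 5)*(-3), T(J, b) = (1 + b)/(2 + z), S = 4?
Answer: -1179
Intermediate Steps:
T(J, b) = 1/7 + b/7 (T(J, b) = (1 + b)/(2 + 5) = (1 + b)/7 = (1 + b)*(1/7) = 1/7 + b/7)
j = -21 (j = 7*((6 - 5)*(-3)) = 7*(1*(-3)) = 7*(-3) = -21)
G(L, t) = 1 - 3*L (G(L, t) = (1/7 + L/7)*(-21) + 4 = (-3 - 3*L) + 4 = 1 - 3*L)
9*(-141 + G(-3, 7)) = 9*(-141 + (1 - 3*(-3))) = 9*(-141 + (1 + 9)) = 9*(-141 + 10) = 9*(-131) = -1179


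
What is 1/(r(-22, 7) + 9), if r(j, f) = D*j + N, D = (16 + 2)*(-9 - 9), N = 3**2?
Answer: 1/7146 ≈ 0.00013994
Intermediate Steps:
N = 9
D = -324 (D = 18*(-18) = -324)
r(j, f) = 9 - 324*j (r(j, f) = -324*j + 9 = 9 - 324*j)
1/(r(-22, 7) + 9) = 1/((9 - 324*(-22)) + 9) = 1/((9 + 7128) + 9) = 1/(7137 + 9) = 1/7146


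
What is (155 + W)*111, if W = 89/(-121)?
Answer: 2071926/121 ≈ 17123.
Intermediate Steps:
W = -89/121 (W = 89*(-1/121) = -89/121 ≈ -0.73554)
(155 + W)*111 = (155 - 89/121)*111 = (18666/121)*111 = 2071926/121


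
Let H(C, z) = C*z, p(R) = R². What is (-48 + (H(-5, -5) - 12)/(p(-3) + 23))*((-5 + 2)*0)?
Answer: 0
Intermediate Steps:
(-48 + (H(-5, -5) - 12)/(p(-3) + 23))*((-5 + 2)*0) = (-48 + (-5*(-5) - 12)/((-3)² + 23))*((-5 + 2)*0) = (-48 + (25 - 12)/(9 + 23))*(-3*0) = (-48 + 13/32)*0 = -1523/32*0 = 0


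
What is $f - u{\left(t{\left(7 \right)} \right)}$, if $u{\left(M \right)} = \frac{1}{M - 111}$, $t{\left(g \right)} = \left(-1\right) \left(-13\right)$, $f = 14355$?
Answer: $\frac{1406791}{98} \approx 14355.0$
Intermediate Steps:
$t{\left(g \right)} = 13$
$u{\left(M \right)} = \frac{1}{-111 + M}$
$f - u{\left(t{\left(7 \right)} \right)} = 14355 - \frac{1}{-111 + 13} = 14355 - \frac{1}{-98} = 14355 - - \frac{1}{98} = 14355 + \frac{1}{98} = \frac{1406791}{98}$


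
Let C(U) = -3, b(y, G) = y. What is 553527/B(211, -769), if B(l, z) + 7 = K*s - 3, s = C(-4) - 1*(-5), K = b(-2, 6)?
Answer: -553527/14 ≈ -39538.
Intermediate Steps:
K = -2
s = 2 (s = -3 - 1*(-5) = -3 + 5 = 2)
B(l, z) = -14 (B(l, z) = -7 + (-2*2 - 3) = -7 + (-4 - 3) = -7 - 7 = -14)
553527/B(211, -769) = 553527/(-14) = 553527*(-1/14) = -553527/14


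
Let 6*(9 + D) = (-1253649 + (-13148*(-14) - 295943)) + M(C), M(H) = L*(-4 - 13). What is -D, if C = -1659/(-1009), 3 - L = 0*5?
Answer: 1365625/6 ≈ 2.2760e+5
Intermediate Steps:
L = 3 (L = 3 - 0*5 = 3 - 1*0 = 3 + 0 = 3)
C = 1659/1009 (C = -1659*(-1/1009) = 1659/1009 ≈ 1.6442)
M(H) = -51 (M(H) = 3*(-4 - 13) = 3*(-17) = -51)
D = -1365625/6 (D = -9 + ((-1253649 + (-13148*(-14) - 295943)) - 51)/6 = -9 + ((-1253649 + (184072 - 295943)) - 51)/6 = -9 + ((-1253649 - 111871) - 51)/6 = -9 + (-1365520 - 51)/6 = -9 + (⅙)*(-1365571) = -9 - 1365571/6 = -1365625/6 ≈ -2.2760e+5)
-D = -1*(-1365625/6) = 1365625/6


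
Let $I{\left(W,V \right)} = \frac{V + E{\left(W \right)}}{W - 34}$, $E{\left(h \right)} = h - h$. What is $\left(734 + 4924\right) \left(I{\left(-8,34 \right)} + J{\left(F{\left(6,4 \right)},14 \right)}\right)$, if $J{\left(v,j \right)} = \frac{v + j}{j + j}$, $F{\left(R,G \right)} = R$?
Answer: $- \frac{3772}{7} \approx -538.86$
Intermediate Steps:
$E{\left(h \right)} = 0$
$I{\left(W,V \right)} = \frac{V}{-34 + W}$ ($I{\left(W,V \right)} = \frac{V + 0}{W - 34} = \frac{V}{-34 + W}$)
$J{\left(v,j \right)} = \frac{j + v}{2 j}$
$\left(734 + 4924\right) \left(I{\left(-8,34 \right)} + J{\left(F{\left(6,4 \right)},14 \right)}\right) = \left(734 + 4924\right) \left(\frac{34}{-34 - 8} + \frac{14 + 6}{2 \cdot 14}\right) = 5658 \left(\frac{34}{-42} + \frac{1}{2} \cdot \frac{1}{14} \cdot 20\right) = 5658 \left(34 \left(- \frac{1}{42}\right) + \frac{5}{7}\right) = 5658 \left(- \frac{17}{21} + \frac{5}{7}\right) = 5658 \left(- \frac{2}{21}\right) = - \frac{3772}{7}$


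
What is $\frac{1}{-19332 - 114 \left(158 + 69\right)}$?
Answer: $- \frac{1}{45210} \approx -2.2119 \cdot 10^{-5}$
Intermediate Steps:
$\frac{1}{-19332 - 114 \left(158 + 69\right)} = \frac{1}{-19332 - 25878} = \frac{1}{-45210} = - \frac{1}{45210}$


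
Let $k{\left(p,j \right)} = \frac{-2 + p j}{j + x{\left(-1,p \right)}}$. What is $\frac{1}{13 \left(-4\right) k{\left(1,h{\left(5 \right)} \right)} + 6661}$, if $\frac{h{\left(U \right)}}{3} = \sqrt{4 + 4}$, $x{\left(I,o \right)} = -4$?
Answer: $\frac{46211}{305063479} + \frac{78 \sqrt{2}}{305063479} \approx 0.00015184$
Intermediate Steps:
$h{\left(U \right)} = 6 \sqrt{2}$ ($h{\left(U \right)} = 3 \sqrt{4 + 4} = 3 \sqrt{8} = 3 \cdot 2 \sqrt{2} = 6 \sqrt{2}$)
$k{\left(p,j \right)} = \frac{-2 + j p}{-4 + j}$ ($k{\left(p,j \right)} = \frac{-2 + p j}{j - 4} = \frac{-2 + j p}{-4 + j}$)
$\frac{1}{13 \left(-4\right) k{\left(1,h{\left(5 \right)} \right)} + 6661} = \frac{1}{13 \left(-4\right) \frac{-2 + 6 \sqrt{2} \cdot 1}{-4 + 6 \sqrt{2}} + 6661} = \frac{1}{- 52 \frac{-2 + 6 \sqrt{2}}{-4 + 6 \sqrt{2}} + 6661} = \frac{1}{- \frac{52 \left(-2 + 6 \sqrt{2}\right)}{-4 + 6 \sqrt{2}} + 6661} = \frac{1}{6661 - \frac{52 \left(-2 + 6 \sqrt{2}\right)}{-4 + 6 \sqrt{2}}}$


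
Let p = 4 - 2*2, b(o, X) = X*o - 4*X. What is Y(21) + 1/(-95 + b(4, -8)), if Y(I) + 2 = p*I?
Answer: -191/95 ≈ -2.0105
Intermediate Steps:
b(o, X) = -4*X + X*o
p = 0 (p = 4 - 4 = 0)
Y(I) = -2 (Y(I) = -2 + 0*I = -2 + 0 = -2)
Y(21) + 1/(-95 + b(4, -8)) = -2 + 1/(-95 - 8*(-4 + 4)) = -2 + 1/(-95 - 8*0) = -2 + 1/(-95 + 0) = -2 + 1/(-95) = -2 - 1/95 = -191/95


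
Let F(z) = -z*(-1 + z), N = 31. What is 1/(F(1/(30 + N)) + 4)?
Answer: 3721/14944 ≈ 0.24900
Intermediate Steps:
F(z) = -z*(-1 + z)
1/(F(1/(30 + N)) + 4) = 1/((1 - 1/(30 + 31))/(30 + 31) + 4) = 1/((1 - 1/61)/61 + 4) = 1/((1/61)*(60/61) + 4) = 1/(60/3721 + 4) = 1/(14944/3721) = 3721/14944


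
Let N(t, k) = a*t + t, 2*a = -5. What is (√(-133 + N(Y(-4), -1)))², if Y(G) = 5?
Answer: -281/2 ≈ -140.50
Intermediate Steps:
a = -5/2 (a = (½)*(-5) = -5/2 ≈ -2.5000)
N(t, k) = -3*t/2 (N(t, k) = -5*t/2 + t = -3*t/2)
(√(-133 + N(Y(-4), -1)))² = (√(-133 - 3/2*5))² = (√(-133 - 15/2))² = (√(-281/2))² = (I*√562/2)² = -281/2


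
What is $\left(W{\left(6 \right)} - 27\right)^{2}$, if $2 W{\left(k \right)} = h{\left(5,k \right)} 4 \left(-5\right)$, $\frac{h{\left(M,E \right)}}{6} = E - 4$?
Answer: $21609$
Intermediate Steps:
$h{\left(M,E \right)} = -24 + 6 E$ ($h{\left(M,E \right)} = 6 \left(E - 4\right) = 6 \left(-4 + E\right) = -24 + 6 E$)
$W{\left(k \right)} = 240 - 60 k$ ($W{\left(k \right)} = \frac{\left(-24 + 6 k\right) 4 \left(-5\right)}{2} = \frac{\left(-96 + 24 k\right) \left(-5\right)}{2} = \frac{480 - 120 k}{2} = 240 - 60 k$)
$\left(W{\left(6 \right)} - 27\right)^{2} = \left(\left(240 - 360\right) - 27\right)^{2} = \left(-120 - 27\right)^{2} = \left(-147\right)^{2} = 21609$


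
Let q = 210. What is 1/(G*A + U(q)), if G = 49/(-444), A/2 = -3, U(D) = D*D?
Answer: 74/3263449 ≈ 2.2675e-5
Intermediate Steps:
U(D) = D²
A = -6 (A = 2*(-3) = -6)
G = -49/444 (G = 49*(-1/444) = -49/444 ≈ -0.11036)
1/(G*A + U(q)) = 1/(-49/444*(-6) + 210²) = 1/(49/74 + 44100) = 1/(3263449/74) = 74/3263449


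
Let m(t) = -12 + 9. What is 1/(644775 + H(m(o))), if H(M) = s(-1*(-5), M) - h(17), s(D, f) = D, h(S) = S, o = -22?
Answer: 1/644763 ≈ 1.5510e-6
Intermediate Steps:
m(t) = -3
H(M) = -12 (H(M) = -1*(-5) - 1*17 = 5 - 17 = -12)
1/(644775 + H(m(o))) = 1/(644775 - 12) = 1/644763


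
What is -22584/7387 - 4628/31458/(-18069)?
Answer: -6418520592266/2099439332487 ≈ -3.0573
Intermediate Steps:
-22584/7387 - 4628/31458/(-18069) = -22584*1/7387 - 4628*1/31458*(-1/18069) = -22584/7387 - 2314/15729*(-1/18069) = -22584/7387 + 2314/284207301 = -6418520592266/2099439332487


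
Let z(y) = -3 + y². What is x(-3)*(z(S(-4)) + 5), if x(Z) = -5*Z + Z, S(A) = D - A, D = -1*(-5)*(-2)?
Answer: 456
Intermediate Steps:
D = -10 (D = 5*(-2) = -10)
S(A) = -10 - A
x(Z) = -4*Z
x(-3)*(z(S(-4)) + 5) = (-4*(-3))*((-3 + (-10 - 1*(-4))²) + 5) = 12*((-3 + (-10 + 4)²) + 5) = 12*((-3 + (-6)²) + 5) = 12*((-3 + 36) + 5) = 12*(33 + 5) = 12*38 = 456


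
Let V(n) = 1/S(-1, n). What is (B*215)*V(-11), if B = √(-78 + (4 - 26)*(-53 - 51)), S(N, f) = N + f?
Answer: -215*√2210/12 ≈ -842.27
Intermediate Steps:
V(n) = 1/(-1 + n)
B = √2210 (B = √(-78 - 22*(-104)) = √(-78 + 2288) = √2210 ≈ 47.011)
(B*215)*V(-11) = (√2210*215)/(-1 - 11) = (215*√2210)/(-12) = (215*√2210)*(-1/12) = -215*√2210/12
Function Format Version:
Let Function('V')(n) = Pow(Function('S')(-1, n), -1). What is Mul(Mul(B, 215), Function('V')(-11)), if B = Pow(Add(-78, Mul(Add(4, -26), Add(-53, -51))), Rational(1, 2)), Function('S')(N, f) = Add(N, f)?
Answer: Mul(Rational(-215, 12), Pow(2210, Rational(1, 2))) ≈ -842.27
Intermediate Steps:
Function('V')(n) = Pow(Add(-1, n), -1)
B = Pow(2210, Rational(1, 2)) (B = Pow(Add(-78, Mul(-22, -104)), Rational(1, 2)) = Pow(Add(-78, 2288), Rational(1, 2)) = Pow(2210, Rational(1, 2)) ≈ 47.011)
Mul(Mul(B, 215), Function('V')(-11)) = Mul(Mul(Pow(2210, Rational(1, 2)), 215), Pow(Add(-1, -11), -1)) = Mul(Mul(215, Pow(2210, Rational(1, 2))), Pow(-12, -1)) = Mul(Mul(215, Pow(2210, Rational(1, 2))), Rational(-1, 12)) = Mul(Rational(-215, 12), Pow(2210, Rational(1, 2)))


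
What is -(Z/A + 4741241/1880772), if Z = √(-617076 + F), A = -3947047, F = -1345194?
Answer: -249539/98988 + 3*I*√218030/3947047 ≈ -2.5209 + 0.0003549*I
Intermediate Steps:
Z = 3*I*√218030 (Z = √(-617076 - 1345194) = √(-1962270) = 3*I*√218030 ≈ 1400.8*I)
-(Z/A + 4741241/1880772) = -((3*I*√218030)/(-3947047) + 4741241/1880772) = -((3*I*√218030)*(-1/3947047) + 4741241*(1/1880772)) = -(-3*I*√218030/3947047 + 249539/98988) = -(249539/98988 - 3*I*√218030/3947047) = -249539/98988 + 3*I*√218030/3947047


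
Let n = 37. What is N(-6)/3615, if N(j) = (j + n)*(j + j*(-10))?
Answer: 558/1205 ≈ 0.46307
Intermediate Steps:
N(j) = -9*j*(37 + j) (N(j) = (j + 37)*(j + j*(-10)) = (37 + j)*(j - 10*j) = (37 + j)*(-9*j) = -9*j*(37 + j))
N(-6)/3615 = -9*(-6)*(37 - 6)/3615 = -9*(-6)*31*(1/3615) = 1674*(1/3615) = 558/1205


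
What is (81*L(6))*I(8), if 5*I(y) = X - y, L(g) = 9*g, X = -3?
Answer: -48114/5 ≈ -9622.8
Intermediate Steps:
I(y) = -⅗ - y/5 (I(y) = (-3 - y)/5 = -⅗ - y/5)
(81*L(6))*I(8) = (81*(9*6))*(-⅗ - ⅕*8) = (81*54)*(-⅗ - 8/5) = 4374*(-11/5) = -48114/5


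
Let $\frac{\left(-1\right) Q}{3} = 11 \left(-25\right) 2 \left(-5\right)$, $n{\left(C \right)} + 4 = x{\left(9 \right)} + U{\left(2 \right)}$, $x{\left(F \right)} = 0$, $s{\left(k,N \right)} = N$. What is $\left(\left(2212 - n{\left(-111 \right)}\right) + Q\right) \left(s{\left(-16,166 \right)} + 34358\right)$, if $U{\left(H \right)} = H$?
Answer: $-208386864$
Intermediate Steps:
$n{\left(C \right)} = -2$ ($n{\left(C \right)} = -4 + \left(0 + 2\right) = -4 + 2 = -2$)
$Q = -8250$ ($Q = - 3 \cdot 11 \left(-25\right) 2 \left(-5\right) = - 3 \left(\left(-275\right) \left(-10\right)\right) = \left(-3\right) 2750 = -8250$)
$\left(\left(2212 - n{\left(-111 \right)}\right) + Q\right) \left(s{\left(-16,166 \right)} + 34358\right) = \left(\left(2212 - -2\right) - 8250\right) \left(166 + 34358\right) = \left(\left(2212 + 2\right) - 8250\right) 34524 = \left(2214 - 8250\right) 34524 = \left(-6036\right) 34524 = -208386864$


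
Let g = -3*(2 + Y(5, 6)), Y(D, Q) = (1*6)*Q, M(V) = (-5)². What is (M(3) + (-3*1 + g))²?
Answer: 8464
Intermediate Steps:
M(V) = 25
Y(D, Q) = 6*Q
g = -114 (g = -3*(2 + 6*6) = -3*(2 + 36) = -3*38 = -114)
(M(3) + (-3*1 + g))² = (25 + (-3*1 - 114))² = (25 + (-3 - 114))² = (25 - 117)² = (-92)² = 8464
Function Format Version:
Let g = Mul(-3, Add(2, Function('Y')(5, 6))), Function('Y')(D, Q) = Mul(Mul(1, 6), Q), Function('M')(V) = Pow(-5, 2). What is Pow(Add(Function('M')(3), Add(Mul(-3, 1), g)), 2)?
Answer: 8464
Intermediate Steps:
Function('M')(V) = 25
Function('Y')(D, Q) = Mul(6, Q)
g = -114 (g = Mul(-3, Add(2, Mul(6, 6))) = Mul(-3, Add(2, 36)) = Mul(-3, 38) = -114)
Pow(Add(Function('M')(3), Add(Mul(-3, 1), g)), 2) = Pow(Add(25, Add(Mul(-3, 1), -114)), 2) = Pow(Add(25, Add(-3, -114)), 2) = Pow(Add(25, -117), 2) = Pow(-92, 2) = 8464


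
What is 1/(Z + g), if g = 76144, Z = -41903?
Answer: 1/34241 ≈ 2.9205e-5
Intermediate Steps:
1/(Z + g) = 1/(-41903 + 76144) = 1/34241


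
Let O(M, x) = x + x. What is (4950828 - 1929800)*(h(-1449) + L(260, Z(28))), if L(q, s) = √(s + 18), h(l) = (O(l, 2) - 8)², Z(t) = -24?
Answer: 48336448 + 3021028*I*√6 ≈ 4.8336e+7 + 7.4e+6*I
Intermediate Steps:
O(M, x) = 2*x
h(l) = 16 (h(l) = (2*2 - 8)² = (4 - 8)² = (-4)² = 16)
L(q, s) = √(18 + s)
(4950828 - 1929800)*(h(-1449) + L(260, Z(28))) = (4950828 - 1929800)*(16 + √(18 - 24)) = 3021028*(16 + √(-6)) = 3021028*(16 + I*√6) = 48336448 + 3021028*I*√6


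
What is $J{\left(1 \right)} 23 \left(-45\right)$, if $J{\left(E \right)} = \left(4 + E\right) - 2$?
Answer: $-3105$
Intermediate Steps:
$J{\left(E \right)} = 2 + E$
$J{\left(1 \right)} 23 \left(-45\right) = \left(2 + 1\right) 23 \left(-45\right) = 3 \cdot 23 \left(-45\right) = 69 \left(-45\right) = -3105$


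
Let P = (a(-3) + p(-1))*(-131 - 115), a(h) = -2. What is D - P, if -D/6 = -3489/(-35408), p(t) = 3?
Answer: 4344717/17704 ≈ 245.41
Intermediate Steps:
D = -10467/17704 (D = -(-20934)/(-35408) = -(-20934)*(-1)/35408 = -6*3489/35408 = -10467/17704 ≈ -0.59122)
P = -246 (P = (-2 + 3)*(-131 - 115) = 1*(-246) = -246)
D - P = -10467/17704 - 1*(-246) = -10467/17704 + 246 = 4344717/17704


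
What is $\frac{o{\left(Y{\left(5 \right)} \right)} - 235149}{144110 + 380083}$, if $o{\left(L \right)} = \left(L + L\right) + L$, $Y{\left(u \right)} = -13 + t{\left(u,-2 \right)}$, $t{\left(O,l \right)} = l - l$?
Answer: $- \frac{78396}{174731} \approx -0.44867$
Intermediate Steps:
$t{\left(O,l \right)} = 0$
$Y{\left(u \right)} = -13$ ($Y{\left(u \right)} = -13 + 0 = -13$)
$o{\left(L \right)} = 3 L$ ($o{\left(L \right)} = 2 L + L = 3 L$)
$\frac{o{\left(Y{\left(5 \right)} \right)} - 235149}{144110 + 380083} = \frac{3 \left(-13\right) - 235149}{144110 + 380083} = \frac{-39 - 235149}{524193} = \left(-235188\right) \frac{1}{524193} = - \frac{78396}{174731}$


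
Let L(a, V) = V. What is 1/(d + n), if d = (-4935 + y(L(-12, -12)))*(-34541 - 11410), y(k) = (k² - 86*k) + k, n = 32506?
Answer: 1/173313727 ≈ 5.7699e-9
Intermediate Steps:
y(k) = k² - 85*k
d = 173281221 (d = (-4935 - 12*(-85 - 12))*(-34541 - 11410) = (-4935 - 12*(-97))*(-45951) = (-4935 + 1164)*(-45951) = -3771*(-45951) = 173281221)
1/(d + n) = 1/(173281221 + 32506) = 1/173313727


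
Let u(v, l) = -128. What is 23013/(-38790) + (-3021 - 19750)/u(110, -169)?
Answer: 48907857/275840 ≈ 177.31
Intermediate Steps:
23013/(-38790) + (-3021 - 19750)/u(110, -169) = 23013/(-38790) + (-3021 - 19750)/(-128) = 23013*(-1/38790) - 22771*(-1/128) = -2557/4310 + 22771/128 = 48907857/275840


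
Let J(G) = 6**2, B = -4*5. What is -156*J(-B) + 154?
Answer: -5462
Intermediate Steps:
B = -20
J(G) = 36
-156*J(-B) + 154 = -156*36 + 154 = -5616 + 154 = -5462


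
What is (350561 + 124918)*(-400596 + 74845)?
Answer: -154887759729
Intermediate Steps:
(350561 + 124918)*(-400596 + 74845) = 475479*(-325751) = -154887759729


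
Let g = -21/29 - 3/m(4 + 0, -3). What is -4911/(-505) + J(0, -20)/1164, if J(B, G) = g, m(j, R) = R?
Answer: 41444939/4261695 ≈ 9.7250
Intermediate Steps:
g = 8/29 (g = -21/29 - 3/(-3) = -21*1/29 - 3*(-⅓) = -21/29 + 1 = 8/29 ≈ 0.27586)
J(B, G) = 8/29
-4911/(-505) + J(0, -20)/1164 = -4911/(-505) + (8/29)/1164 = -4911*(-1/505) + (8/29)*(1/1164) = 4911/505 + 2/8439 = 41444939/4261695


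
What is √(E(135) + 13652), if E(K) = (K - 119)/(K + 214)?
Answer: 42*√942649/349 ≈ 116.84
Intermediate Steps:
E(K) = (-119 + K)/(214 + K)
√(E(135) + 13652) = √((-119 + 135)/(214 + 135) + 13652) = √(16/349 + 13652) = √(4764564/349) = 42*√942649/349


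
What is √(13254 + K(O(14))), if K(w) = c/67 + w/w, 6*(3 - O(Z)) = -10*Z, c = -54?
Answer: √59498077/67 ≈ 115.13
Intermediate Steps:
O(Z) = 3 + 5*Z/3 (O(Z) = 3 - (-5)*Z/3 = 3 + 5*Z/3)
K(w) = 13/67 (K(w) = -54/67 + w/w = -54*1/67 + 1 = -54/67 + 1 = 13/67)
√(13254 + K(O(14))) = √(13254 + 13/67) = √(888031/67) = √59498077/67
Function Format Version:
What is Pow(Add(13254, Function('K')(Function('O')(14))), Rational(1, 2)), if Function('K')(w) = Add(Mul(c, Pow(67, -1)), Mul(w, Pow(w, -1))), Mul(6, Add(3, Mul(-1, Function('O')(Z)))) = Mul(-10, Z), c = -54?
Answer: Mul(Rational(1, 67), Pow(59498077, Rational(1, 2))) ≈ 115.13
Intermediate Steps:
Function('O')(Z) = Add(3, Mul(Rational(5, 3), Z)) (Function('O')(Z) = Add(3, Mul(Rational(-1, 6), Mul(-10, Z))) = Add(3, Mul(Rational(5, 3), Z)))
Function('K')(w) = Rational(13, 67) (Function('K')(w) = Add(Mul(-54, Pow(67, -1)), Mul(w, Pow(w, -1))) = Add(Mul(-54, Rational(1, 67)), 1) = Add(Rational(-54, 67), 1) = Rational(13, 67))
Pow(Add(13254, Function('K')(Function('O')(14))), Rational(1, 2)) = Pow(Add(13254, Rational(13, 67)), Rational(1, 2)) = Pow(Rational(888031, 67), Rational(1, 2)) = Mul(Rational(1, 67), Pow(59498077, Rational(1, 2)))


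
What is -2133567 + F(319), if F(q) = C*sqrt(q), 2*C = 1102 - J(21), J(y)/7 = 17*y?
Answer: -2133567 - 1397*sqrt(319)/2 ≈ -2.1460e+6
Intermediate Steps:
J(y) = 119*y (J(y) = 7*(17*y) = 119*y)
C = -1397/2 (C = (1102 - 119*21)/2 = (1102 - 1*2499)/2 = (1102 - 2499)/2 = (1/2)*(-1397) = -1397/2 ≈ -698.50)
F(q) = -1397*sqrt(q)/2
-2133567 + F(319) = -2133567 - 1397*sqrt(319)/2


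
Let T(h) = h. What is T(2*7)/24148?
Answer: 7/12074 ≈ 0.00057976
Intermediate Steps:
T(2*7)/24148 = (2*7)/24148 = 14*(1/24148) = 7/12074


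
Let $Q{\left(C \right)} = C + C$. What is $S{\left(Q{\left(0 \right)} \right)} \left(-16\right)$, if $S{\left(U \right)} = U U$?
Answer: $0$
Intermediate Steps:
$Q{\left(C \right)} = 2 C$
$S{\left(U \right)} = U^{2}$
$S{\left(Q{\left(0 \right)} \right)} \left(-16\right) = \left(2 \cdot 0\right)^{2} \left(-16\right) = 0^{2} \left(-16\right) = 0 \left(-16\right) = 0$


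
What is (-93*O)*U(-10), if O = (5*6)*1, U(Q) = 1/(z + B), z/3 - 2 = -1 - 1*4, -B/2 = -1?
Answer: 2790/7 ≈ 398.57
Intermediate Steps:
B = 2 (B = -2*(-1) = 2)
z = -9 (z = 6 + 3*(-1 - 1*4) = 6 + 3*(-1 - 4) = 6 + 3*(-5) = 6 - 15 = -9)
U(Q) = -1/7 (U(Q) = 1/(-9 + 2) = 1/(-7) = -1/7)
O = 30 (O = 30*1 = 30)
(-93*O)*U(-10) = -93*30*(-1/7) = -2790*(-1/7) = 2790/7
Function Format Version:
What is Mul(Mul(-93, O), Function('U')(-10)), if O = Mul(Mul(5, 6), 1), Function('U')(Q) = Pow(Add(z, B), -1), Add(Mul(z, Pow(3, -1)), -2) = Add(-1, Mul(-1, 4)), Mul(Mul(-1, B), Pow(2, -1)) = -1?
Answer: Rational(2790, 7) ≈ 398.57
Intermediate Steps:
B = 2 (B = Mul(-2, -1) = 2)
z = -9 (z = Add(6, Mul(3, Add(-1, Mul(-1, 4)))) = Add(6, Mul(3, Add(-1, -4))) = Add(6, Mul(3, -5)) = Add(6, -15) = -9)
Function('U')(Q) = Rational(-1, 7) (Function('U')(Q) = Pow(Add(-9, 2), -1) = Pow(-7, -1) = Rational(-1, 7))
O = 30 (O = Mul(30, 1) = 30)
Mul(Mul(-93, O), Function('U')(-10)) = Mul(Mul(-93, 30), Rational(-1, 7)) = Mul(-2790, Rational(-1, 7)) = Rational(2790, 7)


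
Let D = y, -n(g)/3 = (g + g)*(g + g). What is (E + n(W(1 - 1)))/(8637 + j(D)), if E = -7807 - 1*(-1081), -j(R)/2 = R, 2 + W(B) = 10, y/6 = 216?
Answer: -2498/2015 ≈ -1.2397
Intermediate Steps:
y = 1296 (y = 6*216 = 1296)
W(B) = 8 (W(B) = -2 + 10 = 8)
n(g) = -12*g² (n(g) = -3*(g + g)*(g + g) = -3*2*g*2*g = -12*g²)
D = 1296
j(R) = -2*R
E = -6726 (E = -7807 + 1081 = -6726)
(E + n(W(1 - 1)))/(8637 + j(D)) = (-6726 - 12*8²)/(8637 - 2*1296) = (-6726 - 12*64)/(8637 - 2592) = (-6726 - 768)/6045 = -7494*1/6045 = -2498/2015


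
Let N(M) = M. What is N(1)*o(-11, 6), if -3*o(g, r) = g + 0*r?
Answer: 11/3 ≈ 3.6667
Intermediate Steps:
o(g, r) = -g/3 (o(g, r) = -(g + 0*r)/3 = -(g + 0)/3 = -g/3)
N(1)*o(-11, 6) = 1*(-⅓*(-11)) = 1*(11/3) = 11/3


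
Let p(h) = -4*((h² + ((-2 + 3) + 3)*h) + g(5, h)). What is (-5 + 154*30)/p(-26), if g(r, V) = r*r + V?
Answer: -4615/2284 ≈ -2.0206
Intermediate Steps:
g(r, V) = V + r² (g(r, V) = r² + V = V + r²)
p(h) = -100 - 20*h - 4*h² (p(h) = -4*((h² + ((-2 + 3) + 3)*h) + (h + 5²)) = -4*((h² + (1 + 3)*h) + (h + 25)) = -4*((h² + 4*h) + (25 + h)) = -4*(25 + h² + 5*h) = -100 - 20*h - 4*h²)
(-5 + 154*30)/p(-26) = (-5 + 154*30)/(-100 - 20*(-26) - 4*(-26)²) = (-5 + 4620)/(-100 + 520 - 4*676) = 4615/(-100 + 520 - 2704) = 4615/(-2284) = 4615*(-1/2284) = -4615/2284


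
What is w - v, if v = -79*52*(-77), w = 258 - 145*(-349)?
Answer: -265453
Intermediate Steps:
w = 50863 (w = 258 + 50605 = 50863)
v = 316316 (v = -4108*(-77) = 316316)
w - v = 50863 - 1*316316 = 50863 - 316316 = -265453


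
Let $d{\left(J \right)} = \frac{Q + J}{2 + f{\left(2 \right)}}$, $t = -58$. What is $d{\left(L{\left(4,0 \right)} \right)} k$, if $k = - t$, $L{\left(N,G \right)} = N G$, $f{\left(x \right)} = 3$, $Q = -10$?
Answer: $-116$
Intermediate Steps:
$L{\left(N,G \right)} = G N$
$d{\left(J \right)} = -2 + \frac{J}{5}$ ($d{\left(J \right)} = \frac{-10 + J}{2 + 3} = \frac{-10 + J}{5} = \left(-10 + J\right) \frac{1}{5} = -2 + \frac{J}{5}$)
$k = 58$ ($k = \left(-1\right) \left(-58\right) = 58$)
$d{\left(L{\left(4,0 \right)} \right)} k = \left(-2 + \frac{0 \cdot 4}{5}\right) 58 = \left(-2 + \frac{1}{5} \cdot 0\right) 58 = \left(-2 + 0\right) 58 = \left(-2\right) 58 = -116$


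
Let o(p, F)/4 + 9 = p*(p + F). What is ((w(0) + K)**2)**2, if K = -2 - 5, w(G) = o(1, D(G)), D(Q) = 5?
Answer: 130321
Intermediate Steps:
o(p, F) = -36 + 4*p*(F + p) (o(p, F) = -36 + 4*(p*(p + F)) = -36 + 4*(p*(F + p)) = -36 + 4*p*(F + p))
w(G) = -12 (w(G) = -36 + 4*1**2 + 4*5*1 = -36 + 4*1 + 20 = -36 + 4 + 20 = -12)
K = -7
((w(0) + K)**2)**2 = ((-12 - 7)**2)**2 = ((-19)**2)**2 = 361**2 = 130321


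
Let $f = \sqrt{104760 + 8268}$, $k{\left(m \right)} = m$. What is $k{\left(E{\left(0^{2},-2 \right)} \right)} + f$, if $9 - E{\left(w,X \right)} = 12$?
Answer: $-3 + 2 \sqrt{28257} \approx 333.2$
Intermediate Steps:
$E{\left(w,X \right)} = -3$ ($E{\left(w,X \right)} = 9 - 12 = -3$)
$f = 2 \sqrt{28257}$ ($f = \sqrt{113028} = 2 \sqrt{28257} \approx 336.2$)
$k{\left(E{\left(0^{2},-2 \right)} \right)} + f = -3 + 2 \sqrt{28257}$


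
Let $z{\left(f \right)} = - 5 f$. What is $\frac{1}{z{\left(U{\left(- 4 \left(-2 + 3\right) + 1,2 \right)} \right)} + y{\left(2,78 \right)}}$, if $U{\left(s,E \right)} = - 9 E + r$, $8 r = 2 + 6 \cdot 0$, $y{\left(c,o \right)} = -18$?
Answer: $\frac{4}{283} \approx 0.014134$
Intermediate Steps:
$r = \frac{1}{4}$ ($r = \frac{2 + 6 \cdot 0}{8} = \frac{2 + 0}{8} = \frac{1}{8} \cdot 2 = \frac{1}{4} \approx 0.25$)
$U{\left(s,E \right)} = \frac{1}{4} - 9 E$ ($U{\left(s,E \right)} = - 9 E + \frac{1}{4} = \frac{1}{4} - 9 E$)
$\frac{1}{z{\left(U{\left(- 4 \left(-2 + 3\right) + 1,2 \right)} \right)} + y{\left(2,78 \right)}} = \frac{1}{- 5 \left(\frac{1}{4} - 18\right) - 18} = \frac{1}{\left(-5\right) \left(- \frac{71}{4}\right) - 18} = \frac{1}{\frac{355}{4} - 18} = \frac{1}{\frac{283}{4}} = \frac{4}{283}$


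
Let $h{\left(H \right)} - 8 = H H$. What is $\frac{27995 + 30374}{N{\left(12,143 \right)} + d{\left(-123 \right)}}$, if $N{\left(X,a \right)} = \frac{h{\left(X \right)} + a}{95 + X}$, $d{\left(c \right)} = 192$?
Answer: $\frac{6245483}{20839} \approx 299.7$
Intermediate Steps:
$h{\left(H \right)} = 8 + H^{2}$ ($h{\left(H \right)} = 8 + H H = 8 + H^{2}$)
$N{\left(X,a \right)} = \frac{8 + a + X^{2}}{95 + X}$ ($N{\left(X,a \right)} = \frac{\left(8 + X^{2}\right) + a}{95 + X} = \frac{8 + a + X^{2}}{95 + X}$)
$\frac{27995 + 30374}{N{\left(12,143 \right)} + d{\left(-123 \right)}} = \frac{27995 + 30374}{\frac{8 + 143 + 12^{2}}{95 + 12} + 192} = \frac{58369}{\frac{8 + 143 + 144}{107} + 192} = \frac{58369}{\frac{1}{107} \cdot 295 + 192} = \frac{58369}{\frac{295}{107} + 192} = \frac{58369}{\frac{20839}{107}} = 58369 \cdot \frac{107}{20839} = \frac{6245483}{20839}$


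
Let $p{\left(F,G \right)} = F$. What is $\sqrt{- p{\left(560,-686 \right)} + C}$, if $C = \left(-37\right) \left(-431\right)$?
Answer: $\sqrt{15387} \approx 124.04$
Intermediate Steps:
$C = 15947$
$\sqrt{- p{\left(560,-686 \right)} + C} = \sqrt{\left(-1\right) 560 + 15947} = \sqrt{-560 + 15947} = \sqrt{15387}$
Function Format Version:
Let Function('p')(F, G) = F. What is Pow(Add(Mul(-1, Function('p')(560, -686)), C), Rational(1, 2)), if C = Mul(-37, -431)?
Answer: Pow(15387, Rational(1, 2)) ≈ 124.04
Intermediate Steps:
C = 15947
Pow(Add(Mul(-1, Function('p')(560, -686)), C), Rational(1, 2)) = Pow(Add(Mul(-1, 560), 15947), Rational(1, 2)) = Pow(Add(-560, 15947), Rational(1, 2)) = Pow(15387, Rational(1, 2))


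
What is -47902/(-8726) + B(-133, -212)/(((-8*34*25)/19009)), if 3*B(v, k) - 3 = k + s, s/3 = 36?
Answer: 8865163367/89005200 ≈ 99.603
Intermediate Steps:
s = 108 (s = 3*36 = 108)
B(v, k) = 37 + k/3 (B(v, k) = 1 + (k + 108)/3 = 1 + (108 + k)/3 = 1 + (36 + k/3) = 37 + k/3)
-47902/(-8726) + B(-133, -212)/(((-8*34*25)/19009)) = -47902/(-8726) + (37 + (⅓)*(-212))/(((-8*34*25)/19009)) = -47902*(-1/8726) + (37 - 212/3)/((-272*25*(1/19009))) = 23951/4363 - 101/(3*((-6800*1/19009))) = 23951/4363 - 101/(3*(-6800/19009)) = 23951/4363 - 101/3*(-19009/6800) = 23951/4363 + 1919909/20400 = 8865163367/89005200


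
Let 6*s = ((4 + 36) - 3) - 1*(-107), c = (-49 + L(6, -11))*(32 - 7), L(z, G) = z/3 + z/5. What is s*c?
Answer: -27480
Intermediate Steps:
L(z, G) = 8*z/15 (L(z, G) = z*(1/3) + z*(1/5) = z/3 + z/5 = 8*z/15)
c = -1145 (c = (-49 + (8/15)*6)*(32 - 7) = (-49 + 16/5)*25 = -229/5*25 = -1145)
s = 24 (s = (((4 + 36) - 3) - 1*(-107))/6 = ((40 - 3) + 107)/6 = (37 + 107)/6 = (1/6)*144 = 24)
s*c = 24*(-1145) = -27480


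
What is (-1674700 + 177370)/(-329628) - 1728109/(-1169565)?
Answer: 386809645817/64253561970 ≈ 6.0201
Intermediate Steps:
(-1674700 + 177370)/(-329628) - 1728109/(-1169565) = -1497330*(-1/329628) - 1728109*(-1/1169565) = 249555/54938 + 1728109/1169565 = 386809645817/64253561970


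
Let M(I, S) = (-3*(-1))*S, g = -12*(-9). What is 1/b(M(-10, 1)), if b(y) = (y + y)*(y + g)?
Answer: 1/666 ≈ 0.0015015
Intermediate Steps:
g = 108
M(I, S) = 3*S
b(y) = 2*y*(108 + y) (b(y) = (y + y)*(y + 108) = (2*y)*(108 + y) = 2*y*(108 + y))
1/b(M(-10, 1)) = 1/(2*(3*1)*(108 + 3*1)) = 1/(2*3*(108 + 3)) = 1/(2*3*111) = 1/666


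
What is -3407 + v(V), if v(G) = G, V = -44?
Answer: -3451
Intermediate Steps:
-3407 + v(V) = -3407 - 44 = -3451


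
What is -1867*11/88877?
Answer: -20537/88877 ≈ -0.23107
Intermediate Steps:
-1867*11/88877 = -20537*1/88877 = -20537/88877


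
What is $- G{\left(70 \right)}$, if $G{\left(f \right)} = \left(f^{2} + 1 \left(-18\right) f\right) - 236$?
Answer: $-3404$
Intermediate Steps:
$G{\left(f \right)} = -236 + f^{2} - 18 f$ ($G{\left(f \right)} = \left(f^{2} - 18 f\right) - 236 = -236 + f^{2} - 18 f$)
$- G{\left(70 \right)} = - (-236 + 70^{2} - 1260) = - (-236 + 4900 - 1260) = \left(-1\right) 3404 = -3404$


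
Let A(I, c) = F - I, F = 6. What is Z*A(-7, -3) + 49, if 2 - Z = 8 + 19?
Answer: -276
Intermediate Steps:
A(I, c) = 6 - I
Z = -25 (Z = 2 - (8 + 19) = 2 - 1*27 = 2 - 27 = -25)
Z*A(-7, -3) + 49 = -25*(6 - 1*(-7)) + 49 = -25*(6 + 7) + 49 = -25*13 + 49 = -325 + 49 = -276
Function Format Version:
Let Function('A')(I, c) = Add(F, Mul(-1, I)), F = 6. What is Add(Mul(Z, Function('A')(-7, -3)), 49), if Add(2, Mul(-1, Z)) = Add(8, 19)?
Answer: -276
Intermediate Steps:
Function('A')(I, c) = Add(6, Mul(-1, I))
Z = -25 (Z = Add(2, Mul(-1, Add(8, 19))) = Add(2, Mul(-1, 27)) = Add(2, -27) = -25)
Add(Mul(Z, Function('A')(-7, -3)), 49) = Add(Mul(-25, Add(6, Mul(-1, -7))), 49) = Add(Mul(-25, Add(6, 7)), 49) = Add(Mul(-25, 13), 49) = Add(-325, 49) = -276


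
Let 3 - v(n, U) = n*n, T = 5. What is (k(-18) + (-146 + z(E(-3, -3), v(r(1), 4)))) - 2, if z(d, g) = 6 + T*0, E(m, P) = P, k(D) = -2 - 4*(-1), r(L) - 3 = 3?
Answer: -140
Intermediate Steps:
r(L) = 6 (r(L) = 3 + 3 = 6)
k(D) = 2 (k(D) = -2 + 4 = 2)
v(n, U) = 3 - n² (v(n, U) = 3 - n*n = 3 - n²)
z(d, g) = 6 (z(d, g) = 6 + 5*0 = 6 + 0 = 6)
(k(-18) + (-146 + z(E(-3, -3), v(r(1), 4)))) - 2 = (2 + (-146 + 6)) - 2 = (2 - 140) - 2 = -138 - 2 = -140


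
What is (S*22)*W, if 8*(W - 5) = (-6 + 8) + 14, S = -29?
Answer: -4466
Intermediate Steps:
W = 7 (W = 5 + ((-6 + 8) + 14)/8 = 5 + (2 + 14)/8 = 5 + (1/8)*16 = 5 + 2 = 7)
(S*22)*W = -29*22*7 = -638*7 = -4466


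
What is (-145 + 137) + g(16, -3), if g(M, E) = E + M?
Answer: 5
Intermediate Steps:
(-145 + 137) + g(16, -3) = (-145 + 137) + (-3 + 16) = -8 + 13 = 5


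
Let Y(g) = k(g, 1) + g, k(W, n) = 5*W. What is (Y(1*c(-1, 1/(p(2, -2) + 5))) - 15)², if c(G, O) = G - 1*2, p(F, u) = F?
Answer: 1089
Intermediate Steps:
c(G, O) = -2 + G (c(G, O) = G - 2 = -2 + G)
Y(g) = 6*g (Y(g) = 5*g + g = 6*g)
(Y(1*c(-1, 1/(p(2, -2) + 5))) - 15)² = (6*(1*(-2 - 1)) - 15)² = (6*(1*(-3)) - 15)² = (6*(-3) - 15)² = (-18 - 15)² = (-33)² = 1089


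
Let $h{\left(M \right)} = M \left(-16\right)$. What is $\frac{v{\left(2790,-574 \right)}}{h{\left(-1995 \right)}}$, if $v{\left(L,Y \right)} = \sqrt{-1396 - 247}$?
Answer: $\frac{i \sqrt{1643}}{31920} \approx 0.0012699 i$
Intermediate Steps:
$h{\left(M \right)} = - 16 M$
$v{\left(L,Y \right)} = i \sqrt{1643}$ ($v{\left(L,Y \right)} = \sqrt{-1643} = i \sqrt{1643}$)
$\frac{v{\left(2790,-574 \right)}}{h{\left(-1995 \right)}} = \frac{i \sqrt{1643}}{\left(-16\right) \left(-1995\right)} = \frac{i \sqrt{1643}}{31920}$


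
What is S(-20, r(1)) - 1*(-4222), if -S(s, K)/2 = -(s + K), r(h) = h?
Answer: 4184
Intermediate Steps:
S(s, K) = 2*K + 2*s (S(s, K) = -(-2)*(s + K) = -(-2)*(K + s) = -2*(-K - s) = 2*K + 2*s)
S(-20, r(1)) - 1*(-4222) = (2*1 + 2*(-20)) - 1*(-4222) = (2 - 40) + 4222 = -38 + 4222 = 4184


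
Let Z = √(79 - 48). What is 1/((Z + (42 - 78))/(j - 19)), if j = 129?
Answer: -72/23 - 2*√31/23 ≈ -3.6146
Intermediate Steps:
Z = √31 ≈ 5.5678
1/((Z + (42 - 78))/(j - 19)) = 1/((√31 + (42 - 78))/(129 - 19)) = 1/((√31 - 36)/110) = 1/((-36 + √31)/110) = 1/(-18/55 + √31/110)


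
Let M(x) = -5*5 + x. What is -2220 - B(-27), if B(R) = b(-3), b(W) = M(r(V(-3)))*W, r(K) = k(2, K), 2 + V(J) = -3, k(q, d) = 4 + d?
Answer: -2298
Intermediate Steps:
V(J) = -5 (V(J) = -2 - 3 = -5)
r(K) = 4 + K
M(x) = -25 + x
b(W) = -26*W (b(W) = (-25 + (4 - 5))*W = (-25 - 1)*W = -26*W)
B(R) = 78 (B(R) = -26*(-3) = 78)
-2220 - B(-27) = -2220 - 1*78 = -2220 - 78 = -2298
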